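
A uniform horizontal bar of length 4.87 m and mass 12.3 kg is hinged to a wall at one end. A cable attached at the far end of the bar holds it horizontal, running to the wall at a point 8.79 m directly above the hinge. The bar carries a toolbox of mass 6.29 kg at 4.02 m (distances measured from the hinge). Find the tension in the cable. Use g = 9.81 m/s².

Choose the hinge as the axis so the unknown hinge reaction has zero arm there.
Beam weight: 12.3 × 9.81 = 120.7 N down at 2.435 m → arm 2.435 m, τ = 120.7 × 2.435 = 293.9 N·m clockwise.
Toolbox: 6.29 × 9.81 = 61.7 N down at 4.02 m → arm 4.02 m, τ = 61.7 × 4.02 = 248 N·m clockwise.
Total clockwise load moment = 541.9 N·m.
The cable tension T acts at 4.87 m; only its component perpendicular to the bar, T sinθ, produces torque. sinθ = h/√(h²+d²) = 8.79/√(8.79²+4.87²) = 0.8747.
For rotational equilibrium, T × 4.87 × 0.8747 = 541.9, so T = 541.9 / 4.26 = 127 N.

T ≈ 127 N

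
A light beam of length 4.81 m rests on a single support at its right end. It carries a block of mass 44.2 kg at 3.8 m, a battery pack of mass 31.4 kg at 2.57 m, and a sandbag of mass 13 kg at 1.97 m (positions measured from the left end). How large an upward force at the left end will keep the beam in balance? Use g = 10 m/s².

Taking torques about the right end:
Block: 44.2 × 10 = 442 N down at 3.8 m → arm 1.01 m, τ = 442 × 1.01 = 446.4 N·m counterclockwise.
Battery pack: 31.4 × 10 = 314 N down at 2.57 m → arm 2.24 m, τ = 314 × 2.24 = 703.4 N·m counterclockwise.
Sandbag: 13 × 10 = 130 N down at 1.97 m → arm 2.84 m, τ = 130 × 2.84 = 369.2 N·m counterclockwise.
Net moment of the loads = 1519 N·m counterclockwise.
The upward force F acts at the left end, arm 4.81 m, giving F × 4.81 clockwise.
For rotational equilibrium, F × 4.81 = 1519, so F = 1519 / 4.81 = 316 N.

F ≈ 316 N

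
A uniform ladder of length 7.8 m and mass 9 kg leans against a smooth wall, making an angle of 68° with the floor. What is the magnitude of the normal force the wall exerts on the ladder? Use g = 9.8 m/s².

N_wall ≈ 17.8 N

Choose the foot of the ladder as the axis so the floor normal and friction both act there and drop out.
Ladder weight 9×9.8 = 88.2 N acts at 3.9 m along the ladder; its horizontal arm is 3.9·cos68° = 1.461 m → τ = 128.9 N·m clockwise.
Wall normal N acts horizontally at the top; its moment arm is the height L sinθ = 7.8·sin68° = 7.232 m, counterclockwise.
Balancing moments: N × 7.232 = 128.9, giving N = 17.8 N.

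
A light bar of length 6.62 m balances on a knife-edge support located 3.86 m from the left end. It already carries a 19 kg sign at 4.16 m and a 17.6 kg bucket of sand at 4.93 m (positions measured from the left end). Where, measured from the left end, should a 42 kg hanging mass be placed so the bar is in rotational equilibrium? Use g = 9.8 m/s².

x ≈ 3.28 m from the left end

Sum moments about the knife-edge support (at 3.86 m from the left end) (the support reaction has zero arm there).
Sign: 19 × 9.8 = 186.2 N down at 4.16 m → arm 0.3 m, τ = 186.2 × 0.3 = 55.86 N·m clockwise.
Bucket of sand: 17.6 × 9.8 = 172.5 N down at 4.93 m → arm 1.07 m, τ = 172.5 × 1.07 = 184.6 N·m clockwise.
Net moment of existing loads = 240.5 N·m clockwise.
The hanging mass weighs 42 × 9.8 = 411.6 N and must supply an equal counterclockwise moment, so its lever arm about the knife-edge support is 240.5 / 411.6 = 0.584 m.
That puts it at 3.86 − 0.584 = 3.28 m from the left end.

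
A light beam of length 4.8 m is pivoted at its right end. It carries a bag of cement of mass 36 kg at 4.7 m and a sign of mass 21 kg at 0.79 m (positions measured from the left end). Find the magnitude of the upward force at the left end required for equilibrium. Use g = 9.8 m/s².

F ≈ 179 N

Sum moments about the right end (the unknown pivot reaction has zero arm there).
Bag of cement: 36 × 9.8 = 352.8 N down at 4.7 m → arm 0.1 m, τ = 352.8 × 0.1 = 35.28 N·m counterclockwise.
Sign: 21 × 9.8 = 205.8 N down at 0.79 m → arm 4.01 m, τ = 205.8 × 4.01 = 825.3 N·m counterclockwise.
Net moment of the loads = 860.6 N·m counterclockwise.
The upward force F acts at the left end, arm 4.8 m, giving F × 4.8 clockwise.
Setting net torque to zero: F × 4.8 = 860.6 → F = 860.6 / 4.8 = 179 N.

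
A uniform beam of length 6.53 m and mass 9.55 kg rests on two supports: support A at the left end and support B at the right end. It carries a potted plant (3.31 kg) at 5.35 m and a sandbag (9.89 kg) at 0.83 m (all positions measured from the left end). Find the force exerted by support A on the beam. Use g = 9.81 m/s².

R_A ≈ 137 N

Choose support B as the axis so its reaction then has zero moment arm.
Beam weight: 9.55 × 9.81 = 93.69 N down at 3.265 m → arm 3.265 m, τ = 93.69 × 3.265 = 305.9 N·m counterclockwise.
Potted plant: 3.31 × 9.81 = 32.47 N down at 5.35 m → arm 1.18 m, τ = 32.47 × 1.18 = 38.31 N·m counterclockwise.
Sandbag: 9.89 × 9.81 = 97.02 N down at 0.83 m → arm 5.7 m, τ = 97.02 × 5.7 = 553 N·m counterclockwise.
Net load moment about support B = 897.2 N·m counterclockwise.
Reaction R at support A is upward at 0 m, arm 6.53 m → moment R × 6.53 clockwise.
For rotational equilibrium, R × 6.53 = 897.2, so R = 137 N.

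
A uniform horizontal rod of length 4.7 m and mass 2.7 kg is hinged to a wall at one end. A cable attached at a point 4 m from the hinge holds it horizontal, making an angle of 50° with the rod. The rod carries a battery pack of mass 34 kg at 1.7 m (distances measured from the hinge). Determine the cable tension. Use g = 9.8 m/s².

T ≈ 205 N

About the hinge:
Beam weight: 2.7 × 9.8 = 26.46 N down at 2.35 m → arm 2.35 m, τ = 26.46 × 2.35 = 62.18 N·m clockwise.
Battery pack: 34 × 9.8 = 333.2 N down at 1.7 m → arm 1.7 m, τ = 333.2 × 1.7 = 566.4 N·m clockwise.
Total clockwise load moment = 628.6 N·m.
The cable tension T acts at 4 m; only its component perpendicular to the rod, T sinθ, produces torque. sin 50° = 0.766.
Στ = 0 ⇒ T × 4 × 0.766 = 628.6 ⇒ T = 628.6 / 3.064 = 205 N.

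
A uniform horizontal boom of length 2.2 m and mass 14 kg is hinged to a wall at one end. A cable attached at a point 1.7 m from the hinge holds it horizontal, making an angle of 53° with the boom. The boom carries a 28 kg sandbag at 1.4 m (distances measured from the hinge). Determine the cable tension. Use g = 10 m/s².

Take moments about the hinge.
Beam weight: 14 × 10 = 140 N down at 1.1 m → arm 1.1 m, τ = 140 × 1.1 = 154 N·m clockwise.
Sandbag: 28 × 10 = 280 N down at 1.4 m → arm 1.4 m, τ = 280 × 1.4 = 392 N·m clockwise.
Total clockwise load moment = 546 N·m.
The cable tension T acts at 1.7 m; only its component perpendicular to the boom, T sinθ, produces torque. sin 53° = 0.7986.
For rotational equilibrium, T × 1.7 × 0.7986 = 546, so T = 546 / 1.358 = 402 N.

T ≈ 402 N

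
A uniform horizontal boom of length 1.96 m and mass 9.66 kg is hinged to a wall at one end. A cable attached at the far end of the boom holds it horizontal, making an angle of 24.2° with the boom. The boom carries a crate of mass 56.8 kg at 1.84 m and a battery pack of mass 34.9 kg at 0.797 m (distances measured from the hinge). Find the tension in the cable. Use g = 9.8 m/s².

Choose the hinge as the axis so the unknown hinge reaction has zero arm there.
Beam weight: 9.66 × 9.8 = 94.67 N down at 0.98 m → arm 0.98 m, τ = 94.67 × 0.98 = 92.78 N·m clockwise.
Crate: 56.8 × 9.8 = 556.6 N down at 1.84 m → arm 1.84 m, τ = 556.6 × 1.84 = 1024 N·m clockwise.
Battery pack: 34.9 × 9.8 = 342 N down at 0.797 m → arm 0.797 m, τ = 342 × 0.797 = 272.6 N·m clockwise.
Total clockwise load moment = 1389 N·m.
The cable tension T acts at 1.96 m; only its component perpendicular to the boom, T sinθ, produces torque. sin 24.2° = 0.4099.
Στ = 0 ⇒ T × 1.96 × 0.4099 = 1389 ⇒ T = 1389 / 0.8034 = 1730 N.

T ≈ 1730 N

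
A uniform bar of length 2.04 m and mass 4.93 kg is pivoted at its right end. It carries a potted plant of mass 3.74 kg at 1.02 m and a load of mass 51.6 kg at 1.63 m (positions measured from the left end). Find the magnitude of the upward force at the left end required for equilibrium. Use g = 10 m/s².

F ≈ 147 N

About the right end:
Beam weight: 4.93 × 10 = 49.3 N down at 1.02 m → arm 1.02 m, τ = 49.3 × 1.02 = 50.29 N·m counterclockwise.
Potted plant: 3.74 × 10 = 37.4 N down at 1.02 m → arm 1.02 m, τ = 37.4 × 1.02 = 38.15 N·m counterclockwise.
Load: 51.6 × 10 = 516 N down at 1.63 m → arm 0.41 m, τ = 516 × 0.41 = 211.6 N·m counterclockwise.
Net moment of the loads = 300 N·m counterclockwise.
The upward force F acts at the left end, arm 2.04 m, giving F × 2.04 clockwise.
For rotational equilibrium, F × 2.04 = 300, so F = 300 / 2.04 = 147 N.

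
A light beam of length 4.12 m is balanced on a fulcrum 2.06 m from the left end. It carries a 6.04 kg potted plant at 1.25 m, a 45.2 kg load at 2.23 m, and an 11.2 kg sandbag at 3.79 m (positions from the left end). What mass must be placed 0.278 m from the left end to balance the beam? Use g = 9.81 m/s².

About the fulcrum (at 2.06 m from the left end):
Potted plant: 6.04 × 9.81 = 59.25 N down at 1.25 m → arm 0.81 m, τ = 59.25 × 0.81 = 47.99 N·m counterclockwise.
Load: 45.2 × 9.81 = 443.4 N down at 2.23 m → arm 0.17 m, τ = 443.4 × 0.17 = 75.38 N·m clockwise.
Sandbag: 11.2 × 9.81 = 109.9 N down at 3.79 m → arm 1.73 m, τ = 109.9 × 1.73 = 190.1 N·m clockwise.
Net moment of known loads = 217.5 N·m clockwise.
An unknown mass m at 0.278 m has arm 1.782 m; its moment is m·g·1.782 counterclockwise.
For rotational equilibrium, m × 9.81 × 1.782 = 217.5, so m = 217.5 / (9.81 × 1.782) = 12.4 kg.

m ≈ 12.4 kg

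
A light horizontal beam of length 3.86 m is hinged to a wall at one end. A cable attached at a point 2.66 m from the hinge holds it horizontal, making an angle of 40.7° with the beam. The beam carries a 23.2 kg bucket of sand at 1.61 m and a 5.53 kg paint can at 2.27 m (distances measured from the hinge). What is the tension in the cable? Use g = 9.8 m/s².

T ≈ 282 N

About the hinge:
Bucket of sand: 23.2 × 9.8 = 227.4 N down at 1.61 m → arm 1.61 m, τ = 227.4 × 1.61 = 366.1 N·m clockwise.
Paint can: 5.53 × 9.8 = 54.19 N down at 2.27 m → arm 2.27 m, τ = 54.19 × 2.27 = 123 N·m clockwise.
Total clockwise load moment = 489.1 N·m.
The cable tension T acts at 2.66 m; only its component perpendicular to the beam, T sinθ, produces torque. sin 40.7° = 0.6521.
Στ = 0 ⇒ T × 2.66 × 0.6521 = 489.1 ⇒ T = 489.1 / 1.735 = 282 N.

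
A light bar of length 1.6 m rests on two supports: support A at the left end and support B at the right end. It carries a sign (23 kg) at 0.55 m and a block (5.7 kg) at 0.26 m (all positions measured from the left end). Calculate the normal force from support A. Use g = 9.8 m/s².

R_A ≈ 195 N

Sum moments about support B (its reaction then has zero moment arm).
Sign: 23 × 9.8 = 225.4 N down at 0.55 m → arm 1.05 m, τ = 225.4 × 1.05 = 236.7 N·m counterclockwise.
Block: 5.7 × 9.8 = 55.86 N down at 0.26 m → arm 1.34 m, τ = 55.86 × 1.34 = 74.85 N·m counterclockwise.
Net load moment about support B = 311.5 N·m counterclockwise.
Reaction R at support A is upward at 0 m, arm 1.6 m → moment R × 1.6 clockwise.
Setting net torque to zero: R × 1.6 = 311.5 → R = 195 N.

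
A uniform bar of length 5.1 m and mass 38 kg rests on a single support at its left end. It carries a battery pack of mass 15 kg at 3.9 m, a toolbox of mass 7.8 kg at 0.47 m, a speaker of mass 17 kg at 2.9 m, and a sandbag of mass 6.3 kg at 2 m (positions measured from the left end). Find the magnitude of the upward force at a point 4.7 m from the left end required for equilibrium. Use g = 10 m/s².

Taking torques about the left end:
Beam weight: 38 × 10 = 380 N down at 2.55 m → arm 2.55 m, τ = 380 × 2.55 = 969 N·m clockwise.
Battery pack: 15 × 10 = 150 N down at 3.9 m → arm 3.9 m, τ = 150 × 3.9 = 585 N·m clockwise.
Toolbox: 7.8 × 10 = 78 N down at 0.47 m → arm 0.47 m, τ = 78 × 0.47 = 36.66 N·m clockwise.
Speaker: 17 × 10 = 170 N down at 2.9 m → arm 2.9 m, τ = 170 × 2.9 = 493 N·m clockwise.
Sandbag: 6.3 × 10 = 63 N down at 2 m → arm 2 m, τ = 63 × 2 = 126 N·m clockwise.
Net moment of the loads = 2210 N·m clockwise.
The upward force F acts at a point 4.7 m from the left end, arm 4.7 m, giving F × 4.7 counterclockwise.
Setting net torque to zero: F × 4.7 = 2210 → F = 2210 / 4.7 = 470 N.

F ≈ 470 N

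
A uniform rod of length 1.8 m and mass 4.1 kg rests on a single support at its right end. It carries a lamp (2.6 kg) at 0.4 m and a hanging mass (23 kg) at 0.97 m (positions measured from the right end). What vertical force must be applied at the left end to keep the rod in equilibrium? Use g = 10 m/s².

Sum moments about the right end (the unknown pivot reaction has zero arm there).
Beam weight: 4.1 × 10 = 41 N down at 0.9 m → arm 0.9 m, τ = 41 × 0.9 = 36.9 N·m counterclockwise.
Lamp: 2.6 × 10 = 26 N down at 0.4 m → arm 0.4 m, τ = 26 × 0.4 = 10.4 N·m counterclockwise.
Hanging mass: 23 × 10 = 230 N down at 0.97 m → arm 0.97 m, τ = 230 × 0.97 = 223.1 N·m counterclockwise.
Net moment of the loads = 270.4 N·m counterclockwise.
The upward force F acts at the left end, arm 1.8 m, giving F × 1.8 clockwise.
For rotational equilibrium, F × 1.8 = 270.4, so F = 270.4 / 1.8 = 150 N.

F ≈ 150 N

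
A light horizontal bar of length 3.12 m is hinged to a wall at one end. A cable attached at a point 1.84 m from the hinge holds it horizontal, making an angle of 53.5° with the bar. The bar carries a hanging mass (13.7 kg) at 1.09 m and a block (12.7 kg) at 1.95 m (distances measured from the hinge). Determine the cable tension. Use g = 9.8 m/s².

Sum moments about the hinge (the unknown hinge reaction has zero arm there).
Hanging mass: 13.7 × 9.8 = 134.3 N down at 1.09 m → arm 1.09 m, τ = 134.3 × 1.09 = 146.4 N·m clockwise.
Block: 12.7 × 9.8 = 124.5 N down at 1.95 m → arm 1.95 m, τ = 124.5 × 1.95 = 242.8 N·m clockwise.
Total clockwise load moment = 389.2 N·m.
The cable tension T acts at 1.84 m; only its component perpendicular to the bar, T sinθ, produces torque. sin 53.5° = 0.8039.
Setting net torque to zero: T × 1.84 × 0.8039 = 389.2 → T = 389.2 / 1.479 = 263 N.

T ≈ 263 N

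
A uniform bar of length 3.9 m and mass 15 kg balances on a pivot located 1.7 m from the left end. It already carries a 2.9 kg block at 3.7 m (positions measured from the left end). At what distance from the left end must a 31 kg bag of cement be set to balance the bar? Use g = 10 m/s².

Take moments about the pivot (at 1.7 m from the left end).
Beam weight: 15 × 10 = 150 N down at 1.95 m → arm 0.25 m, τ = 150 × 0.25 = 37.5 N·m clockwise.
Block: 2.9 × 10 = 29 N down at 3.7 m → arm 2 m, τ = 29 × 2 = 58 N·m clockwise.
Net moment of existing loads = 95.5 N·m clockwise.
The bag of cement weighs 31 × 10 = 310 N and must supply an equal counterclockwise moment, so its lever arm about the pivot is 95.5 / 310 = 0.308 m.
That puts it at 1.7 − 0.308 = 1.39 m from the left end.

x ≈ 1.39 m from the left end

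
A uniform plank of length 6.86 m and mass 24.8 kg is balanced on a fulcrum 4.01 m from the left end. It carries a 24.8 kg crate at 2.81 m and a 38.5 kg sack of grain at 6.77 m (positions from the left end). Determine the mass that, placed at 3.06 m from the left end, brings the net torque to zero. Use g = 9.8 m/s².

Take moments about the fulcrum (at 4.01 m from the left end).
Beam weight: 24.8 × 9.8 = 243 N down at 3.43 m → arm 0.58 m, τ = 243 × 0.58 = 140.9 N·m counterclockwise.
Crate: 24.8 × 9.8 = 243 N down at 2.81 m → arm 1.2 m, τ = 243 × 1.2 = 291.6 N·m counterclockwise.
Sack of grain: 38.5 × 9.8 = 377.3 N down at 6.77 m → arm 2.76 m, τ = 377.3 × 2.76 = 1041 N·m clockwise.
Net moment of known loads = 608.5 N·m clockwise.
An unknown mass m at 3.06 m has arm 0.95 m; its moment is m·g·0.95 counterclockwise.
Balancing moments: m × 9.8 × 0.95 = 608.5, giving m = 608.5 / (9.8 × 0.95) = 65.4 kg.

m ≈ 65.4 kg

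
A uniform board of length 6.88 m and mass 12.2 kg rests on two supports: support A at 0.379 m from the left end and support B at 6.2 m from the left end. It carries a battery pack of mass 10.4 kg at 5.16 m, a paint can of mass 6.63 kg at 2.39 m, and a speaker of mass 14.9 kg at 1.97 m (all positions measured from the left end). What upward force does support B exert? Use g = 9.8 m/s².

R_B ≈ 209 N

About support A:
Beam weight: 12.2 × 9.8 = 119.6 N down at 3.44 m → arm 3.061 m, τ = 119.6 × 3.061 = 366.1 N·m clockwise.
Battery pack: 10.4 × 9.8 = 101.9 N down at 5.16 m → arm 4.781 m, τ = 101.9 × 4.781 = 487.2 N·m clockwise.
Paint can: 6.63 × 9.8 = 64.97 N down at 2.39 m → arm 2.011 m, τ = 64.97 × 2.011 = 130.7 N·m clockwise.
Speaker: 14.9 × 9.8 = 146 N down at 1.97 m → arm 1.591 m, τ = 146 × 1.591 = 232.3 N·m clockwise.
Net load moment about support A = 1216 N·m clockwise.
Reaction R at support B is upward at 6.2 m, arm 5.821 m → moment R × 5.821 counterclockwise.
Στ = 0 ⇒ R × 5.821 = 1216 ⇒ R = 209 N.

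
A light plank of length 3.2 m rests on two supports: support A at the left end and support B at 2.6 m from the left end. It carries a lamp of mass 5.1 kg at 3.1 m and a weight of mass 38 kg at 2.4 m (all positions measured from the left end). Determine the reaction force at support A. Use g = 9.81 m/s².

R_A ≈ 19.1 N

Take moments about support B.
Lamp: 5.1 × 9.81 = 50.03 N down at 3.1 m → arm 0.5 m, τ = 50.03 × 0.5 = 25.02 N·m clockwise.
Weight: 38 × 9.81 = 372.8 N down at 2.4 m → arm 0.2 m, τ = 372.8 × 0.2 = 74.56 N·m counterclockwise.
Net load moment about support B = 49.54 N·m counterclockwise.
Reaction R at support A is upward at 0 m, arm 2.6 m → moment R × 2.6 clockwise.
Setting net torque to zero: R × 2.6 = 49.54 → R = 19.1 N.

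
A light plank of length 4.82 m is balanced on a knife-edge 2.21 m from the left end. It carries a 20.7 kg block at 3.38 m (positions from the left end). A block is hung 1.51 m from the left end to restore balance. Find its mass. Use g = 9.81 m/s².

m ≈ 34.6 kg

Sum moments about the knife-edge (at 2.21 m from the left end) (the support reaction has zero arm there).
Block: 20.7 × 9.81 = 203.1 N down at 3.38 m → arm 1.17 m, τ = 203.1 × 1.17 = 237.6 N·m clockwise.
Net moment of known loads = 237.6 N·m clockwise.
An unknown mass m at 1.51 m has arm 0.7 m; its moment is m·g·0.7 counterclockwise.
Στ = 0 ⇒ m × 9.81 × 0.7 = 237.6 ⇒ m = 237.6 / (9.81 × 0.7) = 34.6 kg.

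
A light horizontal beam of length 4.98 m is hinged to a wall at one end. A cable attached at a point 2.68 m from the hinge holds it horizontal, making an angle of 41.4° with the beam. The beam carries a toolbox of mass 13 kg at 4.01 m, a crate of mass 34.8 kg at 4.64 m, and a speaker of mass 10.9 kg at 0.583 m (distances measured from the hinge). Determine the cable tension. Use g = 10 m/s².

Take moments about the hinge.
Toolbox: 13 × 10 = 130 N down at 4.01 m → arm 4.01 m, τ = 130 × 4.01 = 521.3 N·m clockwise.
Crate: 34.8 × 10 = 348 N down at 4.64 m → arm 4.64 m, τ = 348 × 4.64 = 1615 N·m clockwise.
Speaker: 10.9 × 10 = 109 N down at 0.583 m → arm 0.583 m, τ = 109 × 0.583 = 63.55 N·m clockwise.
Total clockwise load moment = 2200 N·m.
The cable tension T acts at 2.68 m; only its component perpendicular to the beam, T sinθ, produces torque. sin 41.4° = 0.6613.
Setting net torque to zero: T × 2.68 × 0.6613 = 2200 → T = 2200 / 1.772 = 1240 N.

T ≈ 1240 N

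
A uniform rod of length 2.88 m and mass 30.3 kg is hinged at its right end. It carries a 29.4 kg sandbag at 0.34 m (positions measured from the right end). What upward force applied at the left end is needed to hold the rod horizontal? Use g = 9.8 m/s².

About the right end:
Beam weight: 30.3 × 9.8 = 296.9 N down at 1.44 m → arm 1.44 m, τ = 296.9 × 1.44 = 427.5 N·m counterclockwise.
Sandbag: 29.4 × 9.8 = 288.1 N down at 0.34 m → arm 0.34 m, τ = 288.1 × 0.34 = 97.95 N·m counterclockwise.
Net moment of the loads = 525.5 N·m counterclockwise.
The upward force F acts at the left end, arm 2.88 m, giving F × 2.88 clockwise.
Balancing moments: F × 2.88 = 525.5, giving F = 525.5 / 2.88 = 182 N.

F ≈ 182 N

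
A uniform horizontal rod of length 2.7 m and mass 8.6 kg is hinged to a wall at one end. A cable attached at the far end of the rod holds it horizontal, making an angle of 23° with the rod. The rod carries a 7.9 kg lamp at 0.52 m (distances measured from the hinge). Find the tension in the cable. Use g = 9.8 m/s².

About the hinge:
Beam weight: 8.6 × 9.8 = 84.28 N down at 1.35 m → arm 1.35 m, τ = 84.28 × 1.35 = 113.8 N·m clockwise.
Lamp: 7.9 × 9.8 = 77.42 N down at 0.52 m → arm 0.52 m, τ = 77.42 × 0.52 = 40.26 N·m clockwise.
Total clockwise load moment = 154.1 N·m.
The cable tension T acts at 2.7 m; only its component perpendicular to the rod, T sinθ, produces torque. sin 23° = 0.3907.
For rotational equilibrium, T × 2.7 × 0.3907 = 154.1, so T = 154.1 / 1.055 = 146 N.

T ≈ 146 N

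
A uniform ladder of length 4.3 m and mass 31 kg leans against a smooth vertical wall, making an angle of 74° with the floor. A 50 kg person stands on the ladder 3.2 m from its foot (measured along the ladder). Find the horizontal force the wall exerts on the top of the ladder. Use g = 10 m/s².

N_wall ≈ 151 N

Sum moments about the foot of the ladder (the floor normal and friction both act there and drop out).
Ladder weight 31×10 = 310 N acts at 2.15 m along the ladder; its horizontal arm is 2.15·cos74° = 0.5926 m → τ = 183.7 N·m clockwise.
Person: 50×10 = 500 N at 3.2 m → arm 0.882 m → τ = 441 N·m clockwise.
Wall normal N acts horizontally at the top; its moment arm is the height L sinθ = 4.3·sin74° = 4.133 m, counterclockwise.
Balancing moments: N × 4.133 = 624.7, giving N = 151 N.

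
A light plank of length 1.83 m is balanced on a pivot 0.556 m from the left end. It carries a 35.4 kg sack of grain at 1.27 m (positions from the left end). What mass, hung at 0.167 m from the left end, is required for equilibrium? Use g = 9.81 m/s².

m ≈ 65 kg

Take moments about the pivot (at 0.556 m from the left end).
Sack of grain: 35.4 × 9.81 = 347.3 N down at 1.27 m → arm 0.714 m, τ = 347.3 × 0.714 = 248 N·m clockwise.
Net moment of known loads = 248 N·m clockwise.
An unknown mass m at 0.167 m has arm 0.389 m; its moment is m·g·0.389 counterclockwise.
Setting net torque to zero: m × 9.81 × 0.389 = 248 → m = 248 / (9.81 × 0.389) = 65 kg.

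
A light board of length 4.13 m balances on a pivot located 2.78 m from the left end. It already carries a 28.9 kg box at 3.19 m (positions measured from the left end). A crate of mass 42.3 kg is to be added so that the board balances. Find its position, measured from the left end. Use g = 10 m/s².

x ≈ 2.5 m from the left end

About the pivot (at 2.78 m from the left end):
Box: 28.9 × 10 = 289 N down at 3.19 m → arm 0.41 m, τ = 289 × 0.41 = 118.5 N·m clockwise.
Net moment of existing loads = 118.5 N·m clockwise.
The crate weighs 42.3 × 10 = 423 N and must supply an equal counterclockwise moment, so its lever arm about the pivot is 118.5 / 423 = 0.28 m.
That puts it at 2.78 − 0.28 = 2.5 m from the left end.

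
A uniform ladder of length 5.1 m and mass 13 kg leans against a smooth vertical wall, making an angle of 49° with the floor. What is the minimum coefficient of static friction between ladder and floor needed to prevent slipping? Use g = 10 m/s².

About the foot of the ladder:
Ladder weight 13×10 = 130 N acts at 2.55 m along the ladder; its horizontal arm is 2.55·cos49° = 1.673 m → τ = 217.5 N·m clockwise.
Wall normal N acts horizontally at the top; its moment arm is the height L sinθ = 5.1·sin49° = 3.849 m, counterclockwise.
Στ = 0 ⇒ N × 3.849 = 217.5 ⇒ N = 56.51 N.
ΣFx = 0 ⇒ f = N_wall = 56.51 N. ΣFy = 0 ⇒ N_floor = 130 N.
μ_min = f / N_floor = 56.51 / 130 = 0.435.

μ_min ≈ 0.435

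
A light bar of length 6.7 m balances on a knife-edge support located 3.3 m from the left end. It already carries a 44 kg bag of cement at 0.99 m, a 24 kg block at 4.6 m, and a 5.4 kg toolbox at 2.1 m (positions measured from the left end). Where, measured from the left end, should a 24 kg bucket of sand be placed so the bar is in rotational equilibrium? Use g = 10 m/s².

x ≈ 6.5 m from the left end

Taking torques about the knife-edge support (at 3.3 m from the left end):
Bag of cement: 44 × 10 = 440 N down at 0.99 m → arm 2.31 m, τ = 440 × 2.31 = 1016 N·m counterclockwise.
Block: 24 × 10 = 240 N down at 4.6 m → arm 1.3 m, τ = 240 × 1.3 = 312 N·m clockwise.
Toolbox: 5.4 × 10 = 54 N down at 2.1 m → arm 1.2 m, τ = 54 × 1.2 = 64.8 N·m counterclockwise.
Net moment of existing loads = 768.8 N·m counterclockwise.
The bucket of sand weighs 24 × 10 = 240 N and must supply an equal clockwise moment, so its lever arm about the knife-edge support is 768.8 / 240 = 3.2 m.
That puts it at 3.3 + 3.2 = 6.5 m from the left end.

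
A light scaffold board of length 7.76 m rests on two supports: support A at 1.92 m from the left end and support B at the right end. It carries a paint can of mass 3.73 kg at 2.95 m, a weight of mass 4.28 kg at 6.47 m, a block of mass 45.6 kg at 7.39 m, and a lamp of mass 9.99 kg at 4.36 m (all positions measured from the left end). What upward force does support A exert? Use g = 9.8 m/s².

Choose support B as the axis so its reaction then has zero moment arm.
Paint can: 3.73 × 9.8 = 36.55 N down at 2.95 m → arm 4.81 m, τ = 36.55 × 4.81 = 175.8 N·m counterclockwise.
Weight: 4.28 × 9.8 = 41.94 N down at 6.47 m → arm 1.29 m, τ = 41.94 × 1.29 = 54.1 N·m counterclockwise.
Block: 45.6 × 9.8 = 446.9 N down at 7.39 m → arm 0.37 m, τ = 446.9 × 0.37 = 165.4 N·m counterclockwise.
Lamp: 9.99 × 9.8 = 97.9 N down at 4.36 m → arm 3.4 m, τ = 97.9 × 3.4 = 332.9 N·m counterclockwise.
Net load moment about support B = 728.2 N·m counterclockwise.
Reaction R at support A is upward at 1.92 m, arm 5.84 m → moment R × 5.84 clockwise.
Balancing moments: R × 5.84 = 728.2, giving R = 125 N.

R_A ≈ 125 N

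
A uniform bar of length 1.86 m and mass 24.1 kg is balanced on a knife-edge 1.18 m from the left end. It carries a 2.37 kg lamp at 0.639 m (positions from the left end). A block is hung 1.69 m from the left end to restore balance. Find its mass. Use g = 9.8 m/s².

m ≈ 14.3 kg

Take moments about the knife-edge (at 1.18 m from the left end).
Beam weight: 24.1 × 9.8 = 236.2 N down at 0.93 m → arm 0.25 m, τ = 236.2 × 0.25 = 59.05 N·m counterclockwise.
Lamp: 2.37 × 9.8 = 23.23 N down at 0.639 m → arm 0.541 m, τ = 23.23 × 0.541 = 12.57 N·m counterclockwise.
Net moment of known loads = 71.62 N·m counterclockwise.
An unknown mass m at 1.69 m has arm 0.51 m; its moment is m·g·0.51 clockwise.
Setting net torque to zero: m × 9.8 × 0.51 = 71.62 → m = 71.62 / (9.8 × 0.51) = 14.3 kg.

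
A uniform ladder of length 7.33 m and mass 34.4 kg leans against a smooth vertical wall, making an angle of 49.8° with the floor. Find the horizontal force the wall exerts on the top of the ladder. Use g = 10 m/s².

N_wall ≈ 145 N

Choose the foot of the ladder as the axis so the floor normal and friction both act there and drop out.
Ladder weight 34.4×10 = 344 N acts at 3.665 m along the ladder; its horizontal arm is 3.665·cos49.8° = 2.366 m → τ = 813.9 N·m clockwise.
Wall normal N acts horizontally at the top; its moment arm is the height L sinθ = 7.33·sin49.8° = 5.599 m, counterclockwise.
Στ = 0 ⇒ N × 5.599 = 813.9 ⇒ N = 145 N.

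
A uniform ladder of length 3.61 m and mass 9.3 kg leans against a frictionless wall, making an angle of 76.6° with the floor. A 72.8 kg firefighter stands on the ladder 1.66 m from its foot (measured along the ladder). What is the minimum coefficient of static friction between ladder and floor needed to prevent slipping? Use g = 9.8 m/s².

μ_min ≈ 0.111

Sum moments about the foot of the ladder (the floor normal and friction both act there and drop out).
Ladder weight 9.3×9.8 = 91.14 N acts at 1.805 m along the ladder; its horizontal arm is 1.805·cos76.6° = 0.4183 m → τ = 38.12 N·m clockwise.
Firefighter: 72.8×9.8 = 713.4 N at 1.66 m → arm 0.3847 m → τ = 274.4 N·m clockwise.
Wall normal N acts horizontally at the top; its moment arm is the height L sinθ = 3.61·sin76.6° = 3.512 m, counterclockwise.
Setting net torque to zero: N × 3.512 = 312.5 → N = 88.98 N.
ΣFx = 0 ⇒ f = N_wall = 88.98 N. ΣFy = 0 ⇒ N_floor = 804.5 N.
μ_min = f / N_floor = 88.98 / 804.5 = 0.111.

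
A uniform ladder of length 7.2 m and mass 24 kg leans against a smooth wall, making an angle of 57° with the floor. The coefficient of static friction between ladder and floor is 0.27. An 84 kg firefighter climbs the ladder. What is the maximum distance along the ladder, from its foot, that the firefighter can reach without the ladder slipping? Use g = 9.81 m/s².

d ≈ 2.82 m

Sum moments about the foot of the ladder (the floor normal and friction both act there and drop out).
Ladder weight 24×9.81 = 235.4 N acts at 3.6 m along the ladder; its horizontal arm is 3.6·cos57° = 1.961 m → τ = 461.6 N·m clockwise.
Firefighter weight 84×9.81 = 824 N at distance d → arm d·cos57° → τ = 824·d·0.5446 clockwise.
Wall normal N at the top has arm L sinθ = 6.038 m counterclockwise, so Στ = 0 gives N·6.038 = 461.6 + 448.8·d.
ΣFy = 0 ⇒ N_floor = 1059 N, so the maximum friction is μ_s·N_floor = 0.27×1059 = 285.9 N. ΣFx = 0 ⇒ N_wall = f, so at the slipping point N = 285.9 N.
Substituting: 285.9×6.038 = 461.6 + 448.8·d ⇒ d = (1726 − 461.6) / 448.8 = 2.82 m.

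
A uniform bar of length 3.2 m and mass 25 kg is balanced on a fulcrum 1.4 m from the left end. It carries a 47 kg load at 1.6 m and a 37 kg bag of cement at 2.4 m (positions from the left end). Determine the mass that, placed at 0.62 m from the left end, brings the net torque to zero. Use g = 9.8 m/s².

Take moments about the fulcrum (at 1.4 m from the left end).
Beam weight: 25 × 9.8 = 245 N down at 1.6 m → arm 0.2 m, τ = 245 × 0.2 = 49 N·m clockwise.
Load: 47 × 9.8 = 460.6 N down at 1.6 m → arm 0.2 m, τ = 460.6 × 0.2 = 92.12 N·m clockwise.
Bag of cement: 37 × 9.8 = 362.6 N down at 2.4 m → arm 1 m, τ = 362.6 × 1 = 362.6 N·m clockwise.
Net moment of known loads = 503.7 N·m clockwise.
An unknown mass m at 0.62 m has arm 0.78 m; its moment is m·g·0.78 counterclockwise.
Setting net torque to zero: m × 9.8 × 0.78 = 503.7 → m = 503.7 / (9.8 × 0.78) = 65.9 kg.

m ≈ 65.9 kg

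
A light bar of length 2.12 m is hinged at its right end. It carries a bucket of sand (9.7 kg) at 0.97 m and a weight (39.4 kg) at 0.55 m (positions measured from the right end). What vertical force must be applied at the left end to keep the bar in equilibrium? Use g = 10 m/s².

F ≈ 147 N

Sum moments about the right end (the unknown pivot reaction has zero arm there).
Bucket of sand: 9.7 × 10 = 97 N down at 0.97 m → arm 0.97 m, τ = 97 × 0.97 = 94.09 N·m counterclockwise.
Weight: 39.4 × 10 = 394 N down at 0.55 m → arm 0.55 m, τ = 394 × 0.55 = 216.7 N·m counterclockwise.
Net moment of the loads = 310.8 N·m counterclockwise.
The upward force F acts at the left end, arm 2.12 m, giving F × 2.12 clockwise.
Setting net torque to zero: F × 2.12 = 310.8 → F = 310.8 / 2.12 = 147 N.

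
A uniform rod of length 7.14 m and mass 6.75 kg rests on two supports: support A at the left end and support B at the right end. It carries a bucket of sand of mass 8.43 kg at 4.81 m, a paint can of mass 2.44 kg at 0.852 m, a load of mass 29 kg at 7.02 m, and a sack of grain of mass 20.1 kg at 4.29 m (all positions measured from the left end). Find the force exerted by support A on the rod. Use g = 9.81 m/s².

R_A ≈ 165 N

Choose support B as the axis so its reaction then has zero moment arm.
Beam weight: 6.75 × 9.81 = 66.22 N down at 3.57 m → arm 3.57 m, τ = 66.22 × 3.57 = 236.4 N·m counterclockwise.
Bucket of sand: 8.43 × 9.81 = 82.7 N down at 4.81 m → arm 2.33 m, τ = 82.7 × 2.33 = 192.7 N·m counterclockwise.
Paint can: 2.44 × 9.81 = 23.94 N down at 0.852 m → arm 6.288 m, τ = 23.94 × 6.288 = 150.5 N·m counterclockwise.
Load: 29 × 9.81 = 284.5 N down at 7.02 m → arm 0.12 m, τ = 284.5 × 0.12 = 34.14 N·m counterclockwise.
Sack of grain: 20.1 × 9.81 = 197.2 N down at 4.29 m → arm 2.85 m, τ = 197.2 × 2.85 = 562 N·m counterclockwise.
Net load moment about support B = 1176 N·m counterclockwise.
Reaction R at support A is upward at 0 m, arm 7.14 m → moment R × 7.14 clockwise.
Setting net torque to zero: R × 7.14 = 1176 → R = 165 N.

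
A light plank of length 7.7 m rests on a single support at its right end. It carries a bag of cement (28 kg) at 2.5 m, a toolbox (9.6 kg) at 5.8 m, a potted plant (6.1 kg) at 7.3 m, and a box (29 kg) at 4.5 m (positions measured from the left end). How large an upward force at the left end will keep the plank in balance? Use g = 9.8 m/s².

Take moments about the right end.
Bag of cement: 28 × 9.8 = 274.4 N down at 2.5 m → arm 5.2 m, τ = 274.4 × 5.2 = 1427 N·m counterclockwise.
Toolbox: 9.6 × 9.8 = 94.08 N down at 5.8 m → arm 1.9 m, τ = 94.08 × 1.9 = 178.8 N·m counterclockwise.
Potted plant: 6.1 × 9.8 = 59.78 N down at 7.3 m → arm 0.4 m, τ = 59.78 × 0.4 = 23.91 N·m counterclockwise.
Box: 29 × 9.8 = 284.2 N down at 4.5 m → arm 3.2 m, τ = 284.2 × 3.2 = 909.4 N·m counterclockwise.
Net moment of the loads = 2539 N·m counterclockwise.
The upward force F acts at the left end, arm 7.7 m, giving F × 7.7 clockwise.
For rotational equilibrium, F × 7.7 = 2539, so F = 2539 / 7.7 = 330 N.

F ≈ 330 N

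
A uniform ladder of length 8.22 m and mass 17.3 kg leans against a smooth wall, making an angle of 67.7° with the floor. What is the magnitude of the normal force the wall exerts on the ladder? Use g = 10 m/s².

N_wall ≈ 35.5 N

About the foot of the ladder:
Ladder weight 17.3×10 = 173 N acts at 4.11 m along the ladder; its horizontal arm is 4.11·cos67.7° = 1.56 m → τ = 269.9 N·m clockwise.
Wall normal N acts horizontally at the top; its moment arm is the height L sinθ = 8.22·sin67.7° = 7.605 m, counterclockwise.
Setting net torque to zero: N × 7.605 = 269.9 → N = 35.5 N.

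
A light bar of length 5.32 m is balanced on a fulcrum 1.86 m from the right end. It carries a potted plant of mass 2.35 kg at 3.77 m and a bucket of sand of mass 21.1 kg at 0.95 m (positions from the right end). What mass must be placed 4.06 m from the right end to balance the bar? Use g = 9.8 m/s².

m ≈ 6.69 kg

Take moments about the fulcrum (at 1.86 m from the right end).
Potted plant: 2.35 × 9.8 = 23.03 N down at 3.77 m → arm 1.91 m, τ = 23.03 × 1.91 = 43.99 N·m counterclockwise.
Bucket of sand: 21.1 × 9.8 = 206.8 N down at 0.95 m → arm 0.91 m, τ = 206.8 × 0.91 = 188.2 N·m clockwise.
Net moment of known loads = 144.2 N·m clockwise.
An unknown mass m at 4.06 m has arm 2.2 m; its moment is m·g·2.2 counterclockwise.
Setting net torque to zero: m × 9.8 × 2.2 = 144.2 → m = 144.2 / (9.8 × 2.2) = 6.69 kg.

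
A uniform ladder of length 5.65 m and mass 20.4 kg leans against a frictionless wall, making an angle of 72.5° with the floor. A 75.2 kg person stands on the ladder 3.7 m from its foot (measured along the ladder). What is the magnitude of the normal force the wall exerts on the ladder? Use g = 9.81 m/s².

Take moments about the foot of the ladder.
Ladder weight 20.4×9.81 = 200.1 N acts at 2.825 m along the ladder; its horizontal arm is 2.825·cos72.5° = 0.8495 m → τ = 170 N·m clockwise.
Person: 75.2×9.81 = 737.7 N at 3.7 m → arm 1.113 m → τ = 821.1 N·m clockwise.
Wall normal N acts horizontally at the top; its moment arm is the height L sinθ = 5.65·sin72.5° = 5.389 m, counterclockwise.
For rotational equilibrium, N × 5.389 = 991.1, so N = 184 N.

N_wall ≈ 184 N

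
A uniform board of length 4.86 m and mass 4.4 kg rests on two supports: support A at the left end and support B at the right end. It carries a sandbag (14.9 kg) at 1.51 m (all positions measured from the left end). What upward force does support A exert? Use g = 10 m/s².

Take moments about support B.
Beam weight: 4.4 × 10 = 44 N down at 2.43 m → arm 2.43 m, τ = 44 × 2.43 = 106.9 N·m counterclockwise.
Sandbag: 14.9 × 10 = 149 N down at 1.51 m → arm 3.35 m, τ = 149 × 3.35 = 499.2 N·m counterclockwise.
Net load moment about support B = 606.1 N·m counterclockwise.
Reaction R at support A is upward at 0 m, arm 4.86 m → moment R × 4.86 clockwise.
Στ = 0 ⇒ R × 4.86 = 606.1 ⇒ R = 125 N.

R_A ≈ 125 N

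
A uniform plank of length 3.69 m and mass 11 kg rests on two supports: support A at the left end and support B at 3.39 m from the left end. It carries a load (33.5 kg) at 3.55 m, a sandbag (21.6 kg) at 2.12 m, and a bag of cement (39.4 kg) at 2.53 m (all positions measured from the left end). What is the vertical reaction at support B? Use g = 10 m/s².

Sum moments about support A (its reaction then has zero moment arm).
Beam weight: 11 × 10 = 110 N down at 1.845 m → arm 1.845 m, τ = 110 × 1.845 = 202.9 N·m clockwise.
Load: 33.5 × 10 = 335 N down at 3.55 m → arm 3.55 m, τ = 335 × 3.55 = 1189 N·m clockwise.
Sandbag: 21.6 × 10 = 216 N down at 2.12 m → arm 2.12 m, τ = 216 × 2.12 = 457.9 N·m clockwise.
Bag of cement: 39.4 × 10 = 394 N down at 2.53 m → arm 2.53 m, τ = 394 × 2.53 = 996.8 N·m clockwise.
Net load moment about support A = 2847 N·m clockwise.
Reaction R at support B is upward at 3.39 m, arm 3.39 m → moment R × 3.39 counterclockwise.
For rotational equilibrium, R × 3.39 = 2847, so R = 840 N.

R_B ≈ 840 N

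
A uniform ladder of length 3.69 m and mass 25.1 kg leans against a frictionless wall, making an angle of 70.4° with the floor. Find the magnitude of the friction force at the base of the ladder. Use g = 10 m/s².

f ≈ 44.7 N

Choose the foot of the ladder as the axis so the floor normal and friction both act there and drop out.
Ladder weight 25.1×10 = 251 N acts at 1.845 m along the ladder; its horizontal arm is 1.845·cos70.4° = 0.6189 m → τ = 155.3 N·m clockwise.
Wall normal N acts horizontally at the top; its moment arm is the height L sinθ = 3.69·sin70.4° = 3.476 m, counterclockwise.
For rotational equilibrium, N × 3.476 = 155.3, so N = 44.7 N.
ΣFx = 0: friction at the foot balances the wall's push, so f = N_wall = 44.7 N.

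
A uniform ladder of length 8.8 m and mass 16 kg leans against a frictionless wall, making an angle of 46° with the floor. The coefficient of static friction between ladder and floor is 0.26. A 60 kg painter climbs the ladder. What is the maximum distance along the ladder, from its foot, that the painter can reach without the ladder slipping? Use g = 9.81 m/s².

d ≈ 1.83 m

About the foot of the ladder:
Ladder weight 16×9.81 = 157 N acts at 4.4 m along the ladder; its horizontal arm is 4.4·cos46° = 3.056 m → τ = 479.8 N·m clockwise.
Painter weight 60×9.81 = 588.6 N at distance d → arm d·cos46° → τ = 588.6·d·0.6947 clockwise.
Wall normal N at the top has arm L sinθ = 6.33 m counterclockwise, so Στ = 0 gives N·6.33 = 479.8 + 408.9·d.
ΣFy = 0 ⇒ N_floor = 745.6 N, so the maximum friction is μ_s·N_floor = 0.26×745.6 = 193.9 N. ΣFx = 0 ⇒ N_wall = f, so at the slipping point N = 193.9 N.
Substituting: 193.9×6.33 = 479.8 + 408.9·d ⇒ d = (1227 − 479.8) / 408.9 = 1.83 m.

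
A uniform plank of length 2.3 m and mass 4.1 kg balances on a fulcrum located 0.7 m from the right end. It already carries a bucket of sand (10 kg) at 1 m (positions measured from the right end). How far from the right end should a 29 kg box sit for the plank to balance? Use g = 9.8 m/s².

About the fulcrum (at 0.7 m from the right end):
Beam weight: 4.1 × 9.8 = 40.18 N down at 1.15 m → arm 0.45 m, τ = 40.18 × 0.45 = 18.08 N·m counterclockwise.
Bucket of sand: 10 × 9.8 = 98 N down at 1 m → arm 0.3 m, τ = 98 × 0.3 = 29.4 N·m counterclockwise.
Net moment of existing loads = 47.48 N·m counterclockwise.
The box weighs 29 × 9.8 = 284.2 N and must supply an equal clockwise moment, so its lever arm about the fulcrum is 47.48 / 284.2 = 0.167 m.
That puts it at 0.7 − 0.167 = 0.533 m from the right end.

x ≈ 0.533 m from the right end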